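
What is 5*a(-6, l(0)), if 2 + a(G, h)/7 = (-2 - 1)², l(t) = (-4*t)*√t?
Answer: 245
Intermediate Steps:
l(t) = -4*t^(3/2)
a(G, h) = 49 (a(G, h) = -14 + 7*(-2 - 1)² = -14 + 7*(-3)² = -14 + 7*9 = -14 + 63 = 49)
5*a(-6, l(0)) = 5*49 = 245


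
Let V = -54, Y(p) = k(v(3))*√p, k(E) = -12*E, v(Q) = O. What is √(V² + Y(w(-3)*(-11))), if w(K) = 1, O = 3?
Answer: 6*√(81 - I*√11) ≈ 54.011 - 1.1053*I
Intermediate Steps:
v(Q) = 3
Y(p) = -36*√p (Y(p) = (-12*3)*√p = -36*√p)
√(V² + Y(w(-3)*(-11))) = √((-54)² - 36*I*√11) = √(2916 - 36*I*√11)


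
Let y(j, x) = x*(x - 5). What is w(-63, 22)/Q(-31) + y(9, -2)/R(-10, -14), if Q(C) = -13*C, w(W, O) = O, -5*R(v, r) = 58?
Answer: -13467/11687 ≈ -1.1523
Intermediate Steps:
R(v, r) = -58/5 (R(v, r) = -1/5*58 = -58/5)
y(j, x) = x*(-5 + x)
w(-63, 22)/Q(-31) + y(9, -2)/R(-10, -14) = 22/((-13*(-31))) + (-2*(-5 - 2))/(-58/5) = 22/403 - 2*(-7)*(-5/58) = 22*(1/403) + 14*(-5/58) = 22/403 - 35/29 = -13467/11687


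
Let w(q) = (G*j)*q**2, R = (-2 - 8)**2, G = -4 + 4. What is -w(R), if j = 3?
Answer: 0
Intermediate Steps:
G = 0
R = 100 (R = (-10)**2 = 100)
w(q) = 0 (w(q) = (0*3)*q**2 = 0*q**2 = 0)
-w(R) = -1*0 = 0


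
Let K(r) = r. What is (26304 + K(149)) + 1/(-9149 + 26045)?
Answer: 446949889/16896 ≈ 26453.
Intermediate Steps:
(26304 + K(149)) + 1/(-9149 + 26045) = (26304 + 149) + 1/(-9149 + 26045) = 26453 + 1/16896 = 446949889/16896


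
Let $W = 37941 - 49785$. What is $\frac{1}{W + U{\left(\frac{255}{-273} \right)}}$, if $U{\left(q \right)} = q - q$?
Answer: $- \frac{1}{11844} \approx -8.4431 \cdot 10^{-5}$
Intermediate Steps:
$U{\left(q \right)} = 0$
$W = -11844$ ($W = 37941 - 49785 = -11844$)
$\frac{1}{W + U{\left(\frac{255}{-273} \right)}} = \frac{1}{-11844 + 0} = \frac{1}{-11844} = - \frac{1}{11844}$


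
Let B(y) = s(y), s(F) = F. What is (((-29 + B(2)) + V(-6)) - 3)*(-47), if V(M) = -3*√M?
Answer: 1410 + 141*I*√6 ≈ 1410.0 + 345.38*I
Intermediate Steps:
B(y) = y
(((-29 + B(2)) + V(-6)) - 3)*(-47) = (((-29 + 2) - 3*I*√6) - 3)*(-47) = ((-27 - 3*I*√6) - 3)*(-47) = (-30 - 3*I*√6)*(-47) = 1410 + 141*I*√6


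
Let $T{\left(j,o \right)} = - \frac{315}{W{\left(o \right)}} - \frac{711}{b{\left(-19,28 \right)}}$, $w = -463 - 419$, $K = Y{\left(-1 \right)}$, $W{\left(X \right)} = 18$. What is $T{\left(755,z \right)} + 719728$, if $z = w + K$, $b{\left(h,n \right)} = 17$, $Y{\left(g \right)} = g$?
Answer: $\frac{24468735}{34} \approx 7.1967 \cdot 10^{5}$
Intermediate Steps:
$K = -1$
$w = -882$ ($w = -463 - 419 = -882$)
$z = -883$ ($z = -882 - 1 = -883$)
$T{\left(j,o \right)} = - \frac{2017}{34}$ ($T{\left(j,o \right)} = - \frac{315}{18} - \frac{711}{17} = \left(-315\right) \frac{1}{18} - \frac{711}{17} = - \frac{35}{2} - \frac{711}{17} = - \frac{2017}{34}$)
$T{\left(755,z \right)} + 719728 = - \frac{2017}{34} + 719728 = \frac{24468735}{34}$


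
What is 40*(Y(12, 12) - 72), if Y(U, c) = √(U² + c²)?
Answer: -2880 + 480*√2 ≈ -2201.2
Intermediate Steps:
40*(Y(12, 12) - 72) = 40*(√(12² + 12²) - 72) = 40*(√(144 + 144) - 72) = 40*(√288 - 72) = 40*(12*√2 - 72) = 40*(-72 + 12*√2) = -2880 + 480*√2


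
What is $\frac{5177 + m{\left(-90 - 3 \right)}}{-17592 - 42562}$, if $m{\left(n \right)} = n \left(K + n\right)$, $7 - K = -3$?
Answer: $- \frac{6448}{30077} \approx -0.21438$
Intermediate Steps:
$K = 10$ ($K = 7 - -3 = 7 + 3 = 10$)
$m{\left(n \right)} = n \left(10 + n\right)$
$\frac{5177 + m{\left(-90 - 3 \right)}}{-17592 - 42562} = \frac{5177 + \left(-90 - 3\right) \left(10 - 93\right)}{-17592 - 42562} = \frac{5177 - 93 \left(10 - 93\right)}{-60154} = \left(5177 - -7719\right) \left(- \frac{1}{60154}\right) = \left(5177 + 7719\right) \left(- \frac{1}{60154}\right) = 12896 \left(- \frac{1}{60154}\right) = - \frac{6448}{30077}$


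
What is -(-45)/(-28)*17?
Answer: -765/28 ≈ -27.321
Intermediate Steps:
-(-45)/(-28)*17 = -(-45)*(-1)/28*17 = -45*1/28*17 = -45/28*17 = -765/28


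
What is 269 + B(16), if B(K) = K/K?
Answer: 270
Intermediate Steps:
B(K) = 1
269 + B(16) = 269 + 1 = 270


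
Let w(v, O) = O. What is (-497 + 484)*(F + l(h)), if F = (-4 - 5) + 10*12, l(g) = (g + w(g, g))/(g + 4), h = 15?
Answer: -27807/19 ≈ -1463.5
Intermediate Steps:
l(g) = 2*g/(4 + g) (l(g) = (g + g)/(g + 4) = (2*g)/(4 + g) = 2*g/(4 + g))
F = 111 (F = -9 + 120 = 111)
(-497 + 484)*(F + l(h)) = (-497 + 484)*(111 + 2*15/(4 + 15)) = -13*(111 + 2*15/19) = -13*(111 + 2*15*(1/19)) = -13*(111 + 30/19) = -13*2139/19 = -27807/19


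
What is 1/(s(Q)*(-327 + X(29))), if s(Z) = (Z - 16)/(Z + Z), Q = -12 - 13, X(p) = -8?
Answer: -10/2747 ≈ -0.0036403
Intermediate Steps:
Q = -25
s(Z) = (-16 + Z)/(2*Z) (s(Z) = (-16 + Z)/((2*Z)) = (-16 + Z)*(1/(2*Z)) = (-16 + Z)/(2*Z))
1/(s(Q)*(-327 + X(29))) = 1/(((½)*(-16 - 25)/(-25))*(-327 - 8)) = 1/(((½)*(-1/25)*(-41))*(-335)) = 1/((41/50)*(-335)) = 1/(-2747/10) = -10/2747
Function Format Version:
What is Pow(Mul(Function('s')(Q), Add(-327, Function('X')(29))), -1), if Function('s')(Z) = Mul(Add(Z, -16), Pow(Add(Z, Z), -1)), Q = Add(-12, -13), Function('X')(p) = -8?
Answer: Rational(-10, 2747) ≈ -0.0036403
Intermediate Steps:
Q = -25
Function('s')(Z) = Mul(Rational(1, 2), Pow(Z, -1), Add(-16, Z)) (Function('s')(Z) = Mul(Add(-16, Z), Pow(Mul(2, Z), -1)) = Mul(Add(-16, Z), Mul(Rational(1, 2), Pow(Z, -1))) = Mul(Rational(1, 2), Pow(Z, -1), Add(-16, Z)))
Pow(Mul(Function('s')(Q), Add(-327, Function('X')(29))), -1) = Pow(Mul(Mul(Rational(1, 2), Pow(-25, -1), Add(-16, -25)), Add(-327, -8)), -1) = Pow(Mul(Mul(Rational(1, 2), Rational(-1, 25), -41), -335), -1) = Pow(Mul(Rational(41, 50), -335), -1) = Pow(Rational(-2747, 10), -1) = Rational(-10, 2747)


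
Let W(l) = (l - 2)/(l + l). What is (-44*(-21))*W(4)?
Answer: 231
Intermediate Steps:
W(l) = (-2 + l)/(2*l) (W(l) = (-2 + l)/((2*l)) = (-2 + l)*(1/(2*l)) = (-2 + l)/(2*l))
(-44*(-21))*W(4) = (-44*(-21))*((1/2)*(-2 + 4)/4) = 924*((1/2)*(1/4)*2) = 924*(1/4) = 231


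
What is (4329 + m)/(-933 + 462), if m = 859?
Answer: -5188/471 ≈ -11.015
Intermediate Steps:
(4329 + m)/(-933 + 462) = (4329 + 859)/(-933 + 462) = 5188/(-471) = 5188*(-1/471) = -5188/471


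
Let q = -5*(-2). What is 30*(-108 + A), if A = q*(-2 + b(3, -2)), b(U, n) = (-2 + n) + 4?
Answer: -3840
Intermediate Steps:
b(U, n) = 2 + n
q = 10
A = -20 (A = 10*(-2 + (2 - 2)) = 10*(-2 + 0) = 10*(-2) = -20)
30*(-108 + A) = 30*(-108 - 20) = 30*(-128) = -3840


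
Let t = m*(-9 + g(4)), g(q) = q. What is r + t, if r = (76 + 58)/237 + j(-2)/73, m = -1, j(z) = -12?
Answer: 93443/17301 ≈ 5.4010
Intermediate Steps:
t = 5 (t = -(-9 + 4) = -1*(-5) = 5)
r = 6938/17301 (r = (76 + 58)/237 - 12/73 = 134*(1/237) - 12*1/73 = 134/237 - 12/73 = 6938/17301 ≈ 0.40102)
r + t = 6938/17301 + 5 = 93443/17301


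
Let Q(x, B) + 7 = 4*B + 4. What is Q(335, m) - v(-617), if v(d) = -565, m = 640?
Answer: 3122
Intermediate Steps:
Q(x, B) = -3 + 4*B (Q(x, B) = -7 + (4*B + 4) = -7 + (4 + 4*B) = -3 + 4*B)
Q(335, m) - v(-617) = (-3 + 4*640) - 1*(-565) = (-3 + 2560) + 565 = 2557 + 565 = 3122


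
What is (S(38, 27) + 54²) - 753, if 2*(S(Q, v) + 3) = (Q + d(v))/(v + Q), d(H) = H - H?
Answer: 140419/65 ≈ 2160.3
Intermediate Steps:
d(H) = 0
S(Q, v) = -3 + Q/(2*(Q + v)) (S(Q, v) = -3 + ((Q + 0)/(v + Q))/2 = -3 + (Q/(Q + v))/2 = -3 + Q/(2*(Q + v)))
(S(38, 27) + 54²) - 753 = ((-3*27 - 5/2*38)/(38 + 27) + 54²) - 753 = ((-81 - 95)/65 + 2916) - 753 = ((1/65)*(-176) + 2916) - 753 = (-176/65 + 2916) - 753 = 189364/65 - 753 = 140419/65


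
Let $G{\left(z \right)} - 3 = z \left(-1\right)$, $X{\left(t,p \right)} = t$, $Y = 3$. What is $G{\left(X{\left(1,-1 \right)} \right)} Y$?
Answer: $6$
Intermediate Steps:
$G{\left(z \right)} = 3 - z$ ($G{\left(z \right)} = 3 + z \left(-1\right) = 3 - z$)
$G{\left(X{\left(1,-1 \right)} \right)} Y = \left(3 - 1\right) 3 = 2 \cdot 3 = 6$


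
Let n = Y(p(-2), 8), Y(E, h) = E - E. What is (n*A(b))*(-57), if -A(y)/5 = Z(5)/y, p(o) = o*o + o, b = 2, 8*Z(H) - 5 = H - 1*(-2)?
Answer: 0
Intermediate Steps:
Z(H) = 7/8 + H/8 (Z(H) = 5/8 + (H - 1*(-2))/8 = 5/8 + (H + 2)/8 = 5/8 + (2 + H)/8 = 5/8 + (1/4 + H/8) = 7/8 + H/8)
p(o) = o + o**2 (p(o) = o**2 + o = o + o**2)
Y(E, h) = 0
n = 0
A(y) = -15/(2*y) (A(y) = -5*(7/8 + (1/8)*5)/y = -5*(7/8 + 5/8)/y = -15/(2*y))
(n*A(b))*(-57) = (0*(-15/2/2))*(-57) = (0*(-15/2*1/2))*(-57) = (0*(-15/4))*(-57) = 0*(-57) = 0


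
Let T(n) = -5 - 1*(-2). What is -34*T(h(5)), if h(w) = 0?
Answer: 102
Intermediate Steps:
T(n) = -3 (T(n) = -5 + 2 = -3)
-34*T(h(5)) = -34*(-3) = 102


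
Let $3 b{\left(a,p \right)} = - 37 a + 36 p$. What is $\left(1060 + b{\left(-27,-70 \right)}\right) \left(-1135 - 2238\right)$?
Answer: $-1865269$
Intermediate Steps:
$b{\left(a,p \right)} = 12 p - \frac{37 a}{3}$ ($b{\left(a,p \right)} = \frac{- 37 a + 36 p}{3} = 12 p - \frac{37 a}{3}$)
$\left(1060 + b{\left(-27,-70 \right)}\right) \left(-1135 - 2238\right) = \left(1060 + \left(12 \left(-70\right) - -333\right)\right) \left(-1135 - 2238\right) = \left(1060 + \left(-840 + 333\right)\right) \left(-3373\right) = \left(1060 - 507\right) \left(-3373\right) = 553 \left(-3373\right) = -1865269$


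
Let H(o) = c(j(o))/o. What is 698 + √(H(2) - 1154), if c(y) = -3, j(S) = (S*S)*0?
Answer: 698 + I*√4622/2 ≈ 698.0 + 33.993*I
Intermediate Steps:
j(S) = 0 (j(S) = S²*0 = 0)
H(o) = -3/o
698 + √(H(2) - 1154) = 698 + √(-3/2 - 1154) = 698 + √(-2311/2) = 698 + I*√4622/2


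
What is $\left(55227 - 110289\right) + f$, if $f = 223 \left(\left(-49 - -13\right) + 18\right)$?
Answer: $-59076$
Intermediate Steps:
$f = -4014$ ($f = 223 \left(\left(-49 + 13\right) + 18\right) = 223 \left(-36 + 18\right) = 223 \left(-18\right) = -4014$)
$\left(55227 - 110289\right) + f = \left(55227 - 110289\right) - 4014 = -55062 - 4014 = -59076$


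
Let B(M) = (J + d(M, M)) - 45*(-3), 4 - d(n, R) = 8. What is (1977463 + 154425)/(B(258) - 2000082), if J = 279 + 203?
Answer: -2131888/1999469 ≈ -1.0662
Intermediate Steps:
d(n, R) = -4 (d(n, R) = 4 - 1*8 = 4 - 8 = -4)
J = 482
B(M) = 613 (B(M) = (482 - 4) - 45*(-3) = 478 + 135 = 613)
(1977463 + 154425)/(B(258) - 2000082) = (1977463 + 154425)/(613 - 2000082) = 2131888/(-1999469) = 2131888*(-1/1999469) = -2131888/1999469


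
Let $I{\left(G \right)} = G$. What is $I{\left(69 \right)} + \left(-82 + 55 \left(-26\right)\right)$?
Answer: $-1443$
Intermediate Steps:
$I{\left(69 \right)} + \left(-82 + 55 \left(-26\right)\right) = 69 + \left(-82 + 55 \left(-26\right)\right) = 69 - 1512 = -1443$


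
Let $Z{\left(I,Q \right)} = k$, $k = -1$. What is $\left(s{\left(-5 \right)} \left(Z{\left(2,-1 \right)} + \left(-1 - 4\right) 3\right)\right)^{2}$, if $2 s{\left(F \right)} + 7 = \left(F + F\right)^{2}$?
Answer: $553536$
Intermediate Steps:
$Z{\left(I,Q \right)} = -1$
$s{\left(F \right)} = - \frac{7}{2} + 2 F^{2}$ ($s{\left(F \right)} = - \frac{7}{2} + \frac{\left(F + F\right)^{2}}{2} = - \frac{7}{2} + \frac{\left(2 F\right)^{2}}{2} = - \frac{7}{2} + \frac{4 F^{2}}{2} = - \frac{7}{2} + 2 F^{2}$)
$\left(s{\left(-5 \right)} \left(Z{\left(2,-1 \right)} + \left(-1 - 4\right) 3\right)\right)^{2} = \left(\left(- \frac{7}{2} + 2 \left(-5\right)^{2}\right) \left(-1 + \left(-1 - 4\right) 3\right)\right)^{2} = \left(\left(- \frac{7}{2} + 2 \cdot 25\right) \left(-1 - 15\right)\right)^{2} = \left(\left(- \frac{7}{2} + 50\right) \left(-1 - 15\right)\right)^{2} = \left(\frac{93}{2} \left(-16\right)\right)^{2} = \left(-744\right)^{2} = 553536$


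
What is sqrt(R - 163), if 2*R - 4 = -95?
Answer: I*sqrt(834)/2 ≈ 14.44*I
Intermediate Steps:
R = -91/2 (R = 2 + (1/2)*(-95) = 2 - 95/2 = -91/2 ≈ -45.500)
sqrt(R - 163) = sqrt(-91/2 - 163) = sqrt(-417/2) = I*sqrt(834)/2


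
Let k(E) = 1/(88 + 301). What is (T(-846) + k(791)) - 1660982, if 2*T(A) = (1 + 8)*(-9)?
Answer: -1292275503/778 ≈ -1.6610e+6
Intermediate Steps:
k(E) = 1/389
T(A) = -81/2 (T(A) = ((1 + 8)*(-9))/2 = (9*(-9))/2 = (½)*(-81) = -81/2)
(T(-846) + k(791)) - 1660982 = (-81/2 + 1/389) - 1660982 = -31507/778 - 1660982 = -1292275503/778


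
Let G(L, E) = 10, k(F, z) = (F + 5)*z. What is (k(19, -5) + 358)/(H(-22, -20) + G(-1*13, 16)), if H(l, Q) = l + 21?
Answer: 238/9 ≈ 26.444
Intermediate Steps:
H(l, Q) = 21 + l
k(F, z) = z*(5 + F) (k(F, z) = (5 + F)*z = z*(5 + F))
(k(19, -5) + 358)/(H(-22, -20) + G(-1*13, 16)) = (-5*(5 + 19) + 358)/((21 - 22) + 10) = (-5*24 + 358)/(-1 + 10) = (-120 + 358)/9 = 238*(⅑) = 238/9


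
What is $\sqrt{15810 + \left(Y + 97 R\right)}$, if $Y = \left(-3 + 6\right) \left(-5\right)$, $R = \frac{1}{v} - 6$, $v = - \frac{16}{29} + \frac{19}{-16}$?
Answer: $\frac{\sqrt{9871129581}}{807} \approx 123.11$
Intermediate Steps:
$v = - \frac{807}{464}$ ($v = \left(-16\right) \frac{1}{29} + 19 \left(- \frac{1}{16}\right) = - \frac{16}{29} - \frac{19}{16} = - \frac{807}{464} \approx -1.7392$)
$R = - \frac{5306}{807}$ ($R = \frac{1}{- \frac{807}{464}} - 6 = - \frac{464}{807} - 6 = - \frac{5306}{807} \approx -6.575$)
$Y = -15$ ($Y = 3 \left(-5\right) = -15$)
$\sqrt{15810 + \left(Y + 97 R\right)} = \sqrt{15810 + \left(-15 + 97 \left(- \frac{5306}{807}\right)\right)} = \sqrt{15810 - \frac{526787}{807}} = \sqrt{\frac{12231883}{807}} = \frac{\sqrt{9871129581}}{807}$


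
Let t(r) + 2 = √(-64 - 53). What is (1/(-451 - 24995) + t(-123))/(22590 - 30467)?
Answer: 50893/200438142 - 3*I*√13/7877 ≈ 0.00025391 - 0.0013732*I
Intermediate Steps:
t(r) = -2 + 3*I*√13 (t(r) = -2 + √(-64 - 53) = -2 + √(-117) = -2 + 3*I*√13)
(1/(-451 - 24995) + t(-123))/(22590 - 30467) = (1/(-451 - 24995) + (-2 + 3*I*√13))/(22590 - 30467) = (1/(-25446) + (-2 + 3*I*√13))/(-7877) = (-1/25446 + (-2 + 3*I*√13))*(-1/7877) = (-50893/25446 + 3*I*√13)*(-1/7877) = 50893/200438142 - 3*I*√13/7877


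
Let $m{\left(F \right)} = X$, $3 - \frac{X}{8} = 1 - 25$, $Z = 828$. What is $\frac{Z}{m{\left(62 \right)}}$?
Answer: $\frac{23}{6} \approx 3.8333$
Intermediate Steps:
$X = 216$ ($X = 24 - 8 \left(1 - 25\right) = 24 - -192 = 24 + 192 = 216$)
$m{\left(F \right)} = 216$
$\frac{Z}{m{\left(62 \right)}} = \frac{828}{216} = 828 \cdot \frac{1}{216} = \frac{23}{6}$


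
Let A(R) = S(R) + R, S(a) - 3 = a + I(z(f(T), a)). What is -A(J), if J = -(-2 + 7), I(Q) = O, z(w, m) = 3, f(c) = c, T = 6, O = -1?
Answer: 8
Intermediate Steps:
I(Q) = -1
J = -5 (J = -1*5 = -5)
S(a) = 2 + a (S(a) = 3 + (a - 1) = 3 + (-1 + a) = 2 + a)
A(R) = 2 + 2*R (A(R) = (2 + R) + R = 2 + 2*R)
-A(J) = -(2 + 2*(-5)) = -(2 - 10) = -1*(-8) = 8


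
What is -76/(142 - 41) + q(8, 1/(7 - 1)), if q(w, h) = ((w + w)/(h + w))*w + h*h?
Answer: 2663333/178164 ≈ 14.949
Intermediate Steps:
q(w, h) = h**2 + 2*w**2/(h + w) (q(w, h) = ((2*w)/(h + w))*w + h**2 = (2*w/(h + w))*w + h**2 = 2*w**2/(h + w) + h**2 = h**2 + 2*w**2/(h + w))
-76/(142 - 41) + q(8, 1/(7 - 1)) = -76/(142 - 41) + ((1/(7 - 1))**3 + 2*8**2 + 8*(1/(7 - 1))**2)/(1/(7 - 1) + 8) = -76/101 + ((1/6)**3 + 2*64 + 8*(1/6)**2)/(1/6 + 8) = (1/101)*(-76) + ((1/6)**3 + 128 + 8*(1/6)**2)/(1/6 + 8) = -76/101 + (1/216 + 128 + 8*(1/36))/(49/6) = -76/101 + 6*(1/216 + 128 + 2/9)/49 = -76/101 + (6/49)*(27697/216) = -76/101 + 27697/1764 = 2663333/178164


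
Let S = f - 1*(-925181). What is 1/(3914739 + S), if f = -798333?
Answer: 1/4041587 ≈ 2.4743e-7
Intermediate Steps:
S = 126848 (S = -798333 - 1*(-925181) = -798333 + 925181 = 126848)
1/(3914739 + S) = 1/(3914739 + 126848) = 1/4041587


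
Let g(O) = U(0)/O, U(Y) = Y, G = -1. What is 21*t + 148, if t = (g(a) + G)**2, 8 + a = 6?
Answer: 169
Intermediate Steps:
a = -2 (a = -8 + 6 = -2)
g(O) = 0 (g(O) = 0/O = 0)
t = 1 (t = (0 - 1)**2 = (-1)**2 = 1)
21*t + 148 = 21*1 + 148 = 21 + 148 = 169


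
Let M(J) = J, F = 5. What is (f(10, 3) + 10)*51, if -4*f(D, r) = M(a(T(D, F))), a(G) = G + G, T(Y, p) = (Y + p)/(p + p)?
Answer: 1887/4 ≈ 471.75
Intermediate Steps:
T(Y, p) = (Y + p)/(2*p) (T(Y, p) = (Y + p)/((2*p)) = (Y + p)*(1/(2*p)) = (Y + p)/(2*p))
a(G) = 2*G
f(D, r) = -¼ - D/20 (f(D, r) = -(½)*(D + 5)/5/2 = -(½)*(⅕)*(5 + D)/2 = -(½ + D/10)/2 = -(1 + D/5)/4 = -¼ - D/20)
(f(10, 3) + 10)*51 = ((-¼ - 1/20*10) + 10)*51 = ((-¼ - ½) + 10)*51 = (-¾ + 10)*51 = (37/4)*51 = 1887/4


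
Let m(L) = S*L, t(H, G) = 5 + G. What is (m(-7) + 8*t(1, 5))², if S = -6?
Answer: 14884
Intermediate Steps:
m(L) = -6*L
(m(-7) + 8*t(1, 5))² = (-6*(-7) + 8*(5 + 5))² = (42 + 8*10)² = (42 + 80)² = 122² = 14884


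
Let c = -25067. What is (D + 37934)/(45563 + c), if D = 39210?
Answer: 9643/2562 ≈ 3.7639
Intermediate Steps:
(D + 37934)/(45563 + c) = (39210 + 37934)/(45563 - 25067) = 77144/20496 = 77144*(1/20496) = 9643/2562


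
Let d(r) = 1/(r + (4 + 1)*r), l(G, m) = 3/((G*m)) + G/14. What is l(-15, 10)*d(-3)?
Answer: 191/3150 ≈ 0.060635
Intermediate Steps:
l(G, m) = G/14 + 3/(G*m) (l(G, m) = 3*(1/(G*m)) + G*(1/14) = 3/(G*m) + G/14 = G/14 + 3/(G*m))
d(r) = 1/(6*r) (d(r) = 1/(r + 5*r) = 1/(6*r))
l(-15, 10)*d(-3) = ((1/14)*(-15) + 3/(-15*10))*((⅙)/(-3)) = (-15/14 + 3*(-1/15)*(⅒))*((⅙)*(-⅓)) = (-15/14 - 1/50)*(-1/18) = -191/175*(-1/18) = 191/3150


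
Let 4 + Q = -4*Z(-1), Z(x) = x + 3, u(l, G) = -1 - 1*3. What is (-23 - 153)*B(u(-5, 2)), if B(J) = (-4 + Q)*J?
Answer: -11264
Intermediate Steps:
u(l, G) = -4 (u(l, G) = -1 - 3 = -4)
Z(x) = 3 + x
Q = -12 (Q = -4 - 4*(3 - 1) = -4 - 4*2 = -4 - 8 = -12)
B(J) = -16*J (B(J) = (-4 - 12)*J = -16*J)
(-23 - 153)*B(u(-5, 2)) = (-23 - 153)*(-16*(-4)) = -176*64 = -11264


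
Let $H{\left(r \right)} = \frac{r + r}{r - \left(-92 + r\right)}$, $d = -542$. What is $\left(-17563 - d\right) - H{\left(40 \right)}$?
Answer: $- \frac{391503}{23} \approx -17022.0$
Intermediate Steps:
$H{\left(r \right)} = \frac{r}{46}$ ($H{\left(r \right)} = \frac{2 r}{92} = 2 r \frac{1}{92} = \frac{r}{46}$)
$\left(-17563 - d\right) - H{\left(40 \right)} = \left(-17563 - -542\right) - \frac{1}{46} \cdot 40 = \left(-17563 + 542\right) - \frac{20}{23} = -17021 - \frac{20}{23} = - \frac{391503}{23}$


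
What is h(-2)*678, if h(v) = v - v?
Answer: 0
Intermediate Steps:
h(v) = 0
h(-2)*678 = 0*678 = 0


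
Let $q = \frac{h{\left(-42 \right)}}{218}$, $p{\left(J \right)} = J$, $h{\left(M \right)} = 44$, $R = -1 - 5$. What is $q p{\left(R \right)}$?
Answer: $- \frac{132}{109} \approx -1.211$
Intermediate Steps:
$R = -6$
$q = \frac{22}{109}$ ($q = \frac{44}{218} = 44 \cdot \frac{1}{218} = \frac{22}{109} \approx 0.20183$)
$q p{\left(R \right)} = \frac{22}{109} \left(-6\right) = - \frac{132}{109}$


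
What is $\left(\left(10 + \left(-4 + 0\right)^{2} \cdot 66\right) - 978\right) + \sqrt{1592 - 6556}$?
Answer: $88 + 2 i \sqrt{1241} \approx 88.0 + 70.456 i$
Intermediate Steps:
$\left(\left(10 + \left(-4 + 0\right)^{2} \cdot 66\right) - 978\right) + \sqrt{1592 - 6556} = \left(\left(10 + \left(-4\right)^{2} \cdot 66\right) - 978\right) + \sqrt{-4964} = \left(\left(10 + 16 \cdot 66\right) - 978\right) + 2 i \sqrt{1241} = \left(\left(10 + 1056\right) - 978\right) + 2 i \sqrt{1241} = \left(1066 - 978\right) + 2 i \sqrt{1241} = 88 + 2 i \sqrt{1241}$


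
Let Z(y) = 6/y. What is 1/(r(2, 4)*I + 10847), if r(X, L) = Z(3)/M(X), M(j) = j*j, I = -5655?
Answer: 2/16039 ≈ 0.00012470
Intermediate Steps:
M(j) = j²
r(X, L) = 2/X² (r(X, L) = (6/3)/(X²) = (6*(⅓))/X² = 2/X²)
1/(r(2, 4)*I + 10847) = 1/((2/2²)*(-5655) + 10847) = 1/((2*(¼))*(-5655) + 10847) = 1/((½)*(-5655) + 10847) = 1/(-5655/2 + 10847) = 1/(16039/2) = 2/16039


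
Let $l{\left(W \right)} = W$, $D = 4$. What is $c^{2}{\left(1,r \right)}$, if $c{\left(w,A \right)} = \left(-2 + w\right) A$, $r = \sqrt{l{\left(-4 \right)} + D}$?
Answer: $0$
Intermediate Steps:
$r = 0$ ($r = \sqrt{-4 + 4} = \sqrt{0} = 0$)
$c{\left(w,A \right)} = A \left(-2 + w\right)$
$c^{2}{\left(1,r \right)} = \left(0 \left(-2 + 1\right)\right)^{2} = \left(0 \left(-1\right)\right)^{2} = 0^{2} = 0$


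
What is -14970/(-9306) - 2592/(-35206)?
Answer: 45929581/27302253 ≈ 1.6823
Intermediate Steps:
-14970/(-9306) - 2592/(-35206) = -14970*(-1/9306) - 2592*(-1/35206) = 2495/1551 + 1296/17603 = 45929581/27302253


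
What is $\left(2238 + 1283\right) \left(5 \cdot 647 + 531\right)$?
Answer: $13260086$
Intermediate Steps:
$\left(2238 + 1283\right) \left(5 \cdot 647 + 531\right) = 3521 \left(3235 + 531\right) = 3521 \cdot 3766 = 13260086$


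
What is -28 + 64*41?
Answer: 2596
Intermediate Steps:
-28 + 64*41 = -28 + 2624 = 2596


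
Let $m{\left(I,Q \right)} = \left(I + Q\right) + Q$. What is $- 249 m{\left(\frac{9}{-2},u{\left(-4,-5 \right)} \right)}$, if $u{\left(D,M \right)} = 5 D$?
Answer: $\frac{22161}{2} \approx 11081.0$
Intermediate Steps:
$m{\left(I,Q \right)} = I + 2 Q$
$- 249 m{\left(\frac{9}{-2},u{\left(-4,-5 \right)} \right)} = - 249 \left(\frac{9}{-2} + 2 \cdot 5 \left(-4\right)\right) = - 249 \left(9 \left(- \frac{1}{2}\right) + 2 \left(-20\right)\right) = - 249 \left(- \frac{9}{2} - 40\right) = \left(-249\right) \left(- \frac{89}{2}\right) = \frac{22161}{2}$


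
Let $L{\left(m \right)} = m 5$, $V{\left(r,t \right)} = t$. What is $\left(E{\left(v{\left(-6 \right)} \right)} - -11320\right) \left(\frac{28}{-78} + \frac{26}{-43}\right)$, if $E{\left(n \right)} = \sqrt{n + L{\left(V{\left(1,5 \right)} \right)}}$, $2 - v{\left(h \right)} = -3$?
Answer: $- \frac{18293120}{1677} - \frac{1616 \sqrt{30}}{1677} \approx -10914.0$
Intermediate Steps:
$v{\left(h \right)} = 5$ ($v{\left(h \right)} = 2 - -3 = 2 + 3 = 5$)
$L{\left(m \right)} = 5 m$
$E{\left(n \right)} = \sqrt{25 + n}$ ($E{\left(n \right)} = \sqrt{n + 5 \cdot 5} = \sqrt{n + 25} = \sqrt{25 + n}$)
$\left(E{\left(v{\left(-6 \right)} \right)} - -11320\right) \left(\frac{28}{-78} + \frac{26}{-43}\right) = \left(\sqrt{25 + 5} - -11320\right) \left(\frac{28}{-78} + \frac{26}{-43}\right) = \left(\sqrt{30} + 11320\right) \left(28 \left(- \frac{1}{78}\right) + 26 \left(- \frac{1}{43}\right)\right) = \left(11320 + \sqrt{30}\right) \left(- \frac{14}{39} - \frac{26}{43}\right) = \left(11320 + \sqrt{30}\right) \left(- \frac{1616}{1677}\right) = - \frac{18293120}{1677} - \frac{1616 \sqrt{30}}{1677}$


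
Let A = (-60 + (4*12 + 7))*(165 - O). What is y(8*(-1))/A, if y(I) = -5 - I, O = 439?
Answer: 3/1370 ≈ 0.0021898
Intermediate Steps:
A = 1370 (A = (-60 + (4*12 + 7))*(165 - 1*439) = (-60 + (48 + 7))*(165 - 439) = (-60 + 55)*(-274) = -5*(-274) = 1370)
y(8*(-1))/A = (-5 - 8*(-1))/1370 = (-5 - 1*(-8))*(1/1370) = (-5 + 8)*(1/1370) = 3*(1/1370) = 3/1370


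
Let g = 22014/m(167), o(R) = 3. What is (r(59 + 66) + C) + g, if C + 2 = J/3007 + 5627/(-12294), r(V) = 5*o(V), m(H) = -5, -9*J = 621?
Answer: -811500748417/184840290 ≈ -4390.3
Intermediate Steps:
J = -69 (J = -⅑*621 = -69)
r(V) = 15 (r(V) = 5*3 = 15)
g = -22014/5 (g = 22014/(-5) = 22014*(-⅕) = -22014/5 ≈ -4402.8)
C = -91704791/36968058 (C = -2 + (-69/3007 + 5627/(-12294)) = -2 + (-69*1/3007 + 5627*(-1/12294)) = -2 + (-69/3007 - 5627/12294) = -2 - 17768675/36968058 = -91704791/36968058 ≈ -2.4806)
(r(59 + 66) + C) + g = (15 - 91704791/36968058) - 22014/5 = 462816079/36968058 - 22014/5 = -811500748417/184840290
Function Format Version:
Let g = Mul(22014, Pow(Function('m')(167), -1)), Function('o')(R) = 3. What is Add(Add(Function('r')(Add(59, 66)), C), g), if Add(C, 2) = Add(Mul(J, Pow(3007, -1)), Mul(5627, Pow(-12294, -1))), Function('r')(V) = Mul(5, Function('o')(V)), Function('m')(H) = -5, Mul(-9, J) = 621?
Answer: Rational(-811500748417, 184840290) ≈ -4390.3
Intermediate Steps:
J = -69 (J = Mul(Rational(-1, 9), 621) = -69)
Function('r')(V) = 15 (Function('r')(V) = Mul(5, 3) = 15)
g = Rational(-22014, 5) (g = Mul(22014, Pow(-5, -1)) = Mul(22014, Rational(-1, 5)) = Rational(-22014, 5) ≈ -4402.8)
C = Rational(-91704791, 36968058) (C = Add(-2, Add(Mul(-69, Pow(3007, -1)), Mul(5627, Pow(-12294, -1)))) = Add(-2, Add(Mul(-69, Rational(1, 3007)), Mul(5627, Rational(-1, 12294)))) = Add(-2, Add(Rational(-69, 3007), Rational(-5627, 12294))) = Add(-2, Rational(-17768675, 36968058)) = Rational(-91704791, 36968058) ≈ -2.4806)
Add(Add(Function('r')(Add(59, 66)), C), g) = Add(Add(15, Rational(-91704791, 36968058)), Rational(-22014, 5)) = Add(Rational(462816079, 36968058), Rational(-22014, 5)) = Rational(-811500748417, 184840290)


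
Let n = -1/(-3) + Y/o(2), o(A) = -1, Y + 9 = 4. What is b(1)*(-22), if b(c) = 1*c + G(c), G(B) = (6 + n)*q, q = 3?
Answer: -770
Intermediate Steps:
Y = -5 (Y = -9 + 4 = -5)
n = 16/3 (n = -1/(-3) - 5/(-1) = -1*(-⅓) - 5*(-1) = ⅓ + 5 = 16/3 ≈ 5.3333)
G(B) = 34 (G(B) = (6 + 16/3)*3 = (34/3)*3 = 34)
b(c) = 34 + c (b(c) = 1*c + 34 = c + 34 = 34 + c)
b(1)*(-22) = (34 + 1)*(-22) = 35*(-22) = -770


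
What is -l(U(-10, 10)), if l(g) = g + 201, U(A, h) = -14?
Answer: -187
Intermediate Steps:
l(g) = 201 + g
-l(U(-10, 10)) = -(201 - 14) = -1*187 = -187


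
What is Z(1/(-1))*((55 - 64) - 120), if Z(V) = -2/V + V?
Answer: -129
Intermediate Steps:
Z(V) = V - 2/V
Z(1/(-1))*((55 - 64) - 120) = (1/(-1) - 2/(1/(-1)))*((55 - 64) - 120) = (-1 - 2/(-1))*(-9 - 120) = (-1 - 2*(-1))*(-129) = (-1 + 2)*(-129) = 1*(-129) = -129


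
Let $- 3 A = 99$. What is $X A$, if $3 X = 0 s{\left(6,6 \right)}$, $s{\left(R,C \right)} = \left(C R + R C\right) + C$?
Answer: $0$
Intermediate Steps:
$A = -33$ ($A = \left(- \frac{1}{3}\right) 99 = -33$)
$s{\left(R,C \right)} = C + 2 C R$ ($s{\left(R,C \right)} = \left(C R + C R\right) + C = 2 C R + C = C + 2 C R$)
$X = 0$ ($X = \frac{0 \cdot 6 \left(1 + 2 \cdot 6\right)}{3} = \frac{0 \cdot 6 \left(1 + 12\right)}{3} = \frac{0 \cdot 6 \cdot 13}{3} = \frac{0 \cdot 78}{3} = \frac{1}{3} \cdot 0 = 0$)
$X A = 0 \left(-33\right) = 0$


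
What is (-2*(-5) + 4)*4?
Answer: 56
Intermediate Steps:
(-2*(-5) + 4)*4 = (10 + 4)*4 = 14*4 = 56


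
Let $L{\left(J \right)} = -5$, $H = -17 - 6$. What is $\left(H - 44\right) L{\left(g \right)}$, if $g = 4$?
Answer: $335$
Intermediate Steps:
$H = -23$ ($H = -17 - 6 = -23$)
$\left(H - 44\right) L{\left(g \right)} = \left(-23 - 44\right) \left(-5\right) = \left(-67\right) \left(-5\right) = 335$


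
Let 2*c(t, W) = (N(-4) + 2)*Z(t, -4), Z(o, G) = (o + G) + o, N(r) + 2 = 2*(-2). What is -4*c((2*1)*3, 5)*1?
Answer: 64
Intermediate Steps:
N(r) = -6 (N(r) = -2 + 2*(-2) = -2 - 4 = -6)
Z(o, G) = G + 2*o (Z(o, G) = (G + o) + o = G + 2*o)
c(t, W) = 8 - 4*t (c(t, W) = ((-6 + 2)*(-4 + 2*t))/2 = (-4*(-4 + 2*t))/2 = (16 - 8*t)/2 = 8 - 4*t)
-4*c((2*1)*3, 5)*1 = -4*(8 - 4*2*1*3)*1 = -4*(8 - 8*3)*1 = -4*(8 - 4*6)*1 = -4*(8 - 24)*1 = -4*(-16)*1 = 64*1 = 64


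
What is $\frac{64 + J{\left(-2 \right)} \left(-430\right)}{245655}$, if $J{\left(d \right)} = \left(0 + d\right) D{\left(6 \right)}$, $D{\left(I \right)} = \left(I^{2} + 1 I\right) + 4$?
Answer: $\frac{13208}{81885} \approx 0.1613$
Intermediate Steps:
$D{\left(I \right)} = 4 + I + I^{2}$ ($D{\left(I \right)} = \left(I^{2} + I\right) + 4 = \left(I + I^{2}\right) + 4 = 4 + I + I^{2}$)
$J{\left(d \right)} = 46 d$ ($J{\left(d \right)} = \left(0 + d\right) \left(4 + 6 + 6^{2}\right) = d \left(4 + 6 + 36\right) = d 46 = 46 d$)
$\frac{64 + J{\left(-2 \right)} \left(-430\right)}{245655} = \frac{64 + 46 \left(-2\right) \left(-430\right)}{245655} = \left(64 - -39560\right) \frac{1}{245655} = \left(64 + 39560\right) \frac{1}{245655} = 39624 \cdot \frac{1}{245655} = \frac{13208}{81885}$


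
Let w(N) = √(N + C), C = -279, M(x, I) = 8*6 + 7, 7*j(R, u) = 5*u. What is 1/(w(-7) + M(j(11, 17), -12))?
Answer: 5/301 - I*√286/3311 ≈ 0.016611 - 0.0051077*I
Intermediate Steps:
j(R, u) = 5*u/7 (j(R, u) = (5*u)/7 = 5*u/7)
M(x, I) = 55 (M(x, I) = 48 + 7 = 55)
w(N) = √(-279 + N) (w(N) = √(N - 279) = √(-279 + N))
1/(w(-7) + M(j(11, 17), -12)) = 1/(√(-279 - 7) + 55) = 1/(√(-286) + 55) = 1/(I*√286 + 55) = 1/(55 + I*√286)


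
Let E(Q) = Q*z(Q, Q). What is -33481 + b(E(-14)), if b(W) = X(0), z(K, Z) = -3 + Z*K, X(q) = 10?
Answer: -33471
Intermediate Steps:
z(K, Z) = -3 + K*Z
E(Q) = Q*(-3 + Q²) (E(Q) = Q*(-3 + Q*Q) = Q*(-3 + Q²))
b(W) = 10
-33481 + b(E(-14)) = -33481 + 10 = -33471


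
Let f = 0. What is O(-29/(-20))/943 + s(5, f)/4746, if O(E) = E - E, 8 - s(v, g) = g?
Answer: 4/2373 ≈ 0.0016856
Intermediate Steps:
s(v, g) = 8 - g
O(E) = 0
O(-29/(-20))/943 + s(5, f)/4746 = 0/943 + (8 - 1*0)/4746 = 0*(1/943) + (8 + 0)*(1/4746) = 0 + 8*(1/4746) = 0 + 4/2373 = 4/2373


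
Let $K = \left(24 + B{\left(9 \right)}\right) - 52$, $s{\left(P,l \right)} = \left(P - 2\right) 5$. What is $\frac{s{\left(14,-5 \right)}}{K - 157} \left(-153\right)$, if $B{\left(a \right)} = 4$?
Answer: $\frac{9180}{181} \approx 50.718$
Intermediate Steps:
$s{\left(P,l \right)} = -10 + 5 P$ ($s{\left(P,l \right)} = \left(-2 + P\right) 5 = -10 + 5 P$)
$K = -24$ ($K = \left(24 + 4\right) - 52 = 28 - 52 = -24$)
$\frac{s{\left(14,-5 \right)}}{K - 157} \left(-153\right) = \frac{-10 + 5 \cdot 14}{-24 - 157} \left(-153\right) = \frac{-10 + 70}{-181} \left(-153\right) = 60 \left(- \frac{1}{181}\right) \left(-153\right) = \left(- \frac{60}{181}\right) \left(-153\right) = \frac{9180}{181}$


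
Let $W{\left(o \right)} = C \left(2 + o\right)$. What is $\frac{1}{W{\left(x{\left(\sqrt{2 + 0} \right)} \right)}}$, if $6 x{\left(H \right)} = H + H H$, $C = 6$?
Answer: $\frac{7}{97} - \frac{\sqrt{2}}{194} \approx 0.064875$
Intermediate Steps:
$x{\left(H \right)} = \frac{H}{6} + \frac{H^{2}}{6}$ ($x{\left(H \right)} = \frac{H + H H}{6} = \frac{H + H^{2}}{6} = \frac{H}{6} + \frac{H^{2}}{6}$)
$W{\left(o \right)} = 12 + 6 o$ ($W{\left(o \right)} = 6 \left(2 + o\right) = 12 + 6 o$)
$\frac{1}{W{\left(x{\left(\sqrt{2 + 0} \right)} \right)}} = \frac{1}{12 + 6 \frac{\sqrt{2 + 0} \left(1 + \sqrt{2 + 0}\right)}{6}} = \frac{1}{12 + 6 \frac{\sqrt{2} \left(1 + \sqrt{2}\right)}{6}} = \frac{1}{12 + \sqrt{2} \left(1 + \sqrt{2}\right)}$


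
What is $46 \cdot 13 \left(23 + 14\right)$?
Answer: $22126$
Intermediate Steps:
$46 \cdot 13 \left(23 + 14\right) = 598 \cdot 37 = 22126$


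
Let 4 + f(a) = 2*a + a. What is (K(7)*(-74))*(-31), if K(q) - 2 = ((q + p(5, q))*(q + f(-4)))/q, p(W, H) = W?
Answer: -215636/7 ≈ -30805.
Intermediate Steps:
f(a) = -4 + 3*a (f(a) = -4 + (2*a + a) = -4 + 3*a)
K(q) = 2 + (-16 + q)*(5 + q)/q (K(q) = 2 + ((q + 5)*(q + (-4 + 3*(-4))))/q = 2 + ((5 + q)*(q + (-4 - 12)))/q = 2 + ((5 + q)*(q - 16))/q = 2 + ((5 + q)*(-16 + q))/q = 2 + ((-16 + q)*(5 + q))/q = 2 + (-16 + q)*(5 + q)/q)
(K(7)*(-74))*(-31) = ((-9 + 7 - 80/7)*(-74))*(-31) = -94/7*(-74)*(-31) = (6956/7)*(-31) = -215636/7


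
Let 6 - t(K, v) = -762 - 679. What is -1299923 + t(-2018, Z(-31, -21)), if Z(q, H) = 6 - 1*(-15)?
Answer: -1298476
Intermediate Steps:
Z(q, H) = 21 (Z(q, H) = 6 + 15 = 21)
t(K, v) = 1447 (t(K, v) = 6 - (-762 - 679) = 6 - 1*(-1441) = 6 + 1441 = 1447)
-1299923 + t(-2018, Z(-31, -21)) = -1299923 + 1447 = -1298476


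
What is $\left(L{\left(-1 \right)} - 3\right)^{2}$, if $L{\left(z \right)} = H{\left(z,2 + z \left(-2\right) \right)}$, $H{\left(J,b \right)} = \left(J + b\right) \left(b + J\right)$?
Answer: $36$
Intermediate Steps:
$H{\left(J,b \right)} = \left(J + b\right)^{2}$ ($H{\left(J,b \right)} = \left(J + b\right) \left(J + b\right) = \left(J + b\right)^{2}$)
$L{\left(z \right)} = \left(2 - z\right)^{2}$ ($L{\left(z \right)} = \left(z + \left(2 + z \left(-2\right)\right)\right)^{2} = \left(z - \left(-2 + 2 z\right)\right)^{2} = \left(2 - z\right)^{2}$)
$\left(L{\left(-1 \right)} - 3\right)^{2} = \left(\left(2 - -1\right)^{2} - 3\right)^{2} = \left(\left(2 + 1\right)^{2} - 3\right)^{2} = \left(3^{2} - 3\right)^{2} = \left(9 - 3\right)^{2} = 6^{2} = 36$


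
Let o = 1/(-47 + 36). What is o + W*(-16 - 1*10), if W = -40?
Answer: 11439/11 ≈ 1039.9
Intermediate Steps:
o = -1/11 (o = 1/(-11) = -1/11 ≈ -0.090909)
o + W*(-16 - 1*10) = -1/11 - 40*(-16 - 1*10) = -1/11 - 40*(-16 - 10) = -1/11 - 40*(-26) = -1/11 + 1040 = 11439/11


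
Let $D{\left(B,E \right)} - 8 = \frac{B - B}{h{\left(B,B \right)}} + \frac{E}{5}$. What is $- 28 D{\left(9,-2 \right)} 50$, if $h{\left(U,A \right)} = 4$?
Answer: $-10640$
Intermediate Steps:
$D{\left(B,E \right)} = 8 + \frac{E}{5}$ ($D{\left(B,E \right)} = 8 + \left(\frac{B - B}{4} + \frac{E}{5}\right) = 8 + \left(0 \cdot \frac{1}{4} + E \frac{1}{5}\right) = 8 + \left(0 + \frac{E}{5}\right) = 8 + \frac{E}{5}$)
$- 28 D{\left(9,-2 \right)} 50 = - 28 \left(8 + \frac{1}{5} \left(-2\right)\right) 50 = - 28 \left(8 - \frac{2}{5}\right) 50 = \left(-28\right) \frac{38}{5} \cdot 50 = \left(- \frac{1064}{5}\right) 50 = -10640$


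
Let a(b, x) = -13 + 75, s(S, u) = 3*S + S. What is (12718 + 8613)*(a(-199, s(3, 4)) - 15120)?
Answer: -321202198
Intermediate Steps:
s(S, u) = 4*S
a(b, x) = 62
(12718 + 8613)*(a(-199, s(3, 4)) - 15120) = (12718 + 8613)*(62 - 15120) = 21331*(-15058) = -321202198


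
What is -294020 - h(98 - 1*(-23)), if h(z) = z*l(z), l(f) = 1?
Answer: -294141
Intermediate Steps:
h(z) = z (h(z) = z*1 = z)
-294020 - h(98 - 1*(-23)) = -294020 - (98 - 1*(-23)) = -294020 - (98 + 23) = -294020 - 1*121 = -294020 - 121 = -294141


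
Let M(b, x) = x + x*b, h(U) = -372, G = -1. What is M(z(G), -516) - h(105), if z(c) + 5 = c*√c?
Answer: 2436 + 516*I ≈ 2436.0 + 516.0*I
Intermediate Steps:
z(c) = -5 + c^(3/2) (z(c) = -5 + c*√c = -5 + c^(3/2))
M(b, x) = x + b*x
M(z(G), -516) - h(105) = -516*(1 + (-5 + (-1)^(3/2))) - 1*(-372) = -516*(1 + (-5 - I)) + 372 = -516*(-4 - I) + 372 = (2064 + 516*I) + 372 = 2436 + 516*I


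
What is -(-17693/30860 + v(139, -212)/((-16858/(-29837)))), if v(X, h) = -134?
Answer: 61840712237/260118940 ≈ 237.74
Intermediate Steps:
-(-17693/30860 + v(139, -212)/((-16858/(-29837)))) = -(-17693/30860 - 134/((-16858/(-29837)))) = -(-17693*1/30860 - 134/((-16858*(-1/29837)))) = -(-17693/30860 - 134/16858/29837) = -(-17693/30860 - 134*29837/16858) = -(-17693/30860 - 1999079/8429) = -1*(-61840712237/260118940) = 61840712237/260118940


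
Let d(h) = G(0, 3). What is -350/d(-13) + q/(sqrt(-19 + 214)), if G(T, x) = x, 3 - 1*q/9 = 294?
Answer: -350/3 - 873*sqrt(195)/65 ≈ -304.22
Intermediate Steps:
q = -2619 (q = 27 - 9*294 = 27 - 2646 = -2619)
d(h) = 3
-350/d(-13) + q/(sqrt(-19 + 214)) = -350/3 - 2619/sqrt(-19 + 214) = -350*1/3 - 2619*sqrt(195)/195 = -350/3 - 873*sqrt(195)/65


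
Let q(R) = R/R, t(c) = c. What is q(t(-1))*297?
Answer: 297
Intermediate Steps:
q(R) = 1
q(t(-1))*297 = 1*297 = 297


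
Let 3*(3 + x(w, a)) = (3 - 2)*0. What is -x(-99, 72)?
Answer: 3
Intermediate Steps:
x(w, a) = -3 (x(w, a) = -3 + ((3 - 2)*0)/3 = -3 + (1*0)/3 = -3 + (1/3)*0 = -3 + 0 = -3)
-x(-99, 72) = -1*(-3) = 3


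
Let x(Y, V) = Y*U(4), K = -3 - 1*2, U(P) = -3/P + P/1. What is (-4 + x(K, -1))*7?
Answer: -567/4 ≈ -141.75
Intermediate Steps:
U(P) = P - 3/P (U(P) = -3/P + P*1 = -3/P + P = P - 3/P)
K = -5 (K = -3 - 2 = -5)
x(Y, V) = 13*Y/4 (x(Y, V) = Y*(4 - 3/4) = Y*(4 - 3*¼) = Y*(4 - ¾) = Y*(13/4) = 13*Y/4)
(-4 + x(K, -1))*7 = (-4 + (13/4)*(-5))*7 = (-4 - 65/4)*7 = -81/4*7 = -567/4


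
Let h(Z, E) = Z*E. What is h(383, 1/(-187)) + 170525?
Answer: 31887792/187 ≈ 1.7052e+5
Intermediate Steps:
h(Z, E) = E*Z
h(383, 1/(-187)) + 170525 = 383/(-187) + 170525 = -1/187*383 + 170525 = -383/187 + 170525 = 31887792/187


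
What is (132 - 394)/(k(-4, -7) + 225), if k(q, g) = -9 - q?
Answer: -131/110 ≈ -1.1909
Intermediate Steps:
(132 - 394)/(k(-4, -7) + 225) = (132 - 394)/((-9 - 1*(-4)) + 225) = -262/((-9 + 4) + 225) = -262/(-5 + 225) = -262/220 = -262*1/220 = -131/110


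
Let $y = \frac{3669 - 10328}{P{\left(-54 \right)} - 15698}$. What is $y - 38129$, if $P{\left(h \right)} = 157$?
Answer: $- \frac{592556130}{15541} \approx -38129.0$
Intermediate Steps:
$y = \frac{6659}{15541}$ ($y = \frac{3669 - 10328}{157 - 15698} = - \frac{6659}{-15541} = \left(-6659\right) \left(- \frac{1}{15541}\right) = \frac{6659}{15541} \approx 0.42848$)
$y - 38129 = \frac{6659}{15541} - 38129 = - \frac{592556130}{15541}$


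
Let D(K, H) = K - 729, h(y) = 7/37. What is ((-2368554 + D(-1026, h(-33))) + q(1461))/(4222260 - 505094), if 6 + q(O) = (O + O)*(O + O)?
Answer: 6167769/3717166 ≈ 1.6593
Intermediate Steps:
h(y) = 7/37 (h(y) = 7*(1/37) = 7/37)
D(K, H) = -729 + K
q(O) = -6 + 4*O² (q(O) = -6 + (O + O)*(O + O) = -6 + (2*O)*(2*O) = -6 + 4*O²)
((-2368554 + D(-1026, h(-33))) + q(1461))/(4222260 - 505094) = ((-2368554 + (-729 - 1026)) + (-6 + 4*1461²))/(4222260 - 505094) = ((-2368554 - 1755) + (-6 + 4*2134521))/3717166 = (-2370309 + (-6 + 8538084))*(1/3717166) = (-2370309 + 8538078)*(1/3717166) = 6167769*(1/3717166) = 6167769/3717166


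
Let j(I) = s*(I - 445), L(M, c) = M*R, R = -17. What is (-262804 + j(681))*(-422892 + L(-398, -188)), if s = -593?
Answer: 167595578752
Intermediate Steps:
L(M, c) = -17*M (L(M, c) = M*(-17) = -17*M)
j(I) = 263885 - 593*I (j(I) = -593*(I - 445) = -593*(-445 + I) = 263885 - 593*I)
(-262804 + j(681))*(-422892 + L(-398, -188)) = (-262804 + (263885 - 593*681))*(-422892 - 17*(-398)) = (-262804 + (263885 - 403833))*(-422892 + 6766) = (-262804 - 139948)*(-416126) = -402752*(-416126) = 167595578752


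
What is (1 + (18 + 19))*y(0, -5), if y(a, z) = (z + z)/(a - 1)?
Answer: 380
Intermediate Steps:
y(a, z) = 2*z/(-1 + a) (y(a, z) = (2*z)/(-1 + a) = 2*z/(-1 + a))
(1 + (18 + 19))*y(0, -5) = (1 + (18 + 19))*(2*(-5)/(-1 + 0)) = (1 + 37)*(2*(-5)/(-1)) = 38*(2*(-5)*(-1)) = 38*10 = 380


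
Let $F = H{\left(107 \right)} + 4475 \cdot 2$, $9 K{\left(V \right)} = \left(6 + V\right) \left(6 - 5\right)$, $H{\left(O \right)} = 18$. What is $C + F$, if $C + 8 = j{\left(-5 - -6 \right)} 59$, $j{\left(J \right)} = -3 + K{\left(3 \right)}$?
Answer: $8842$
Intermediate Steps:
$K{\left(V \right)} = \frac{2}{3} + \frac{V}{9}$ ($K{\left(V \right)} = \frac{\left(6 + V\right) \left(6 - 5\right)}{9} = \frac{\left(6 + V\right) 1}{9} = \frac{6 + V}{9} = \frac{2}{3} + \frac{V}{9}$)
$j{\left(J \right)} = -2$ ($j{\left(J \right)} = -3 + \left(\frac{2}{3} + \frac{1}{9} \cdot 3\right) = -3 + \left(\frac{2}{3} + \frac{1}{3}\right) = -3 + 1 = -2$)
$C = -126$ ($C = -8 - 118 = -126$)
$F = 8968$ ($F = 18 + 4475 \cdot 2 = 18 + 8950 = 8968$)
$C + F = -126 + 8968 = 8842$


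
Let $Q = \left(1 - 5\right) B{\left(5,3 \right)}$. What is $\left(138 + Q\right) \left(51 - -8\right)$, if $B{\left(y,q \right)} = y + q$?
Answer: $6254$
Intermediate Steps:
$B{\left(y,q \right)} = q + y$
$Q = -32$ ($Q = \left(1 - 5\right) \left(3 + 5\right) = \left(-4\right) 8 = -32$)
$\left(138 + Q\right) \left(51 - -8\right) = \left(138 - 32\right) \left(51 - -8\right) = 106 \left(51 + 8\right) = 106 \cdot 59 = 6254$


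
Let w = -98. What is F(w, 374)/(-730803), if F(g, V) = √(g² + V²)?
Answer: -2*√37370/730803 ≈ -0.00052904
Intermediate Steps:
F(g, V) = √(V² + g²)
F(w, 374)/(-730803) = √(374² + (-98)²)/(-730803) = √(139876 + 9604)*(-1/730803) = √149480*(-1/730803) = (2*√37370)*(-1/730803) = -2*√37370/730803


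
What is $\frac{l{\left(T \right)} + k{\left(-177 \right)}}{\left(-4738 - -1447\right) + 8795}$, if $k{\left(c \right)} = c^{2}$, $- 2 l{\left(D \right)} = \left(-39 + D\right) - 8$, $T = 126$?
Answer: $\frac{62579}{11008} \approx 5.6849$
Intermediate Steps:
$l{\left(D \right)} = \frac{47}{2} - \frac{D}{2}$ ($l{\left(D \right)} = - \frac{\left(-39 + D\right) - 8}{2} = - \frac{-47 + D}{2} = \frac{47}{2} - \frac{D}{2}$)
$\frac{l{\left(T \right)} + k{\left(-177 \right)}}{\left(-4738 - -1447\right) + 8795} = \frac{\left(\frac{47}{2} - 63\right) + \left(-177\right)^{2}}{\left(-4738 - -1447\right) + 8795} = \frac{\left(\frac{47}{2} - 63\right) + 31329}{\left(-4738 + 1447\right) + 8795} = \frac{- \frac{79}{2} + 31329}{-3291 + 8795} = \frac{62579}{2 \cdot 5504} = \frac{62579}{2} \cdot \frac{1}{5504} = \frac{62579}{11008}$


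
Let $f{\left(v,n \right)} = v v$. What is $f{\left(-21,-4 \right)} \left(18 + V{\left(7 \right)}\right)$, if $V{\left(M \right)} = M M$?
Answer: $29547$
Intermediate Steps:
$f{\left(v,n \right)} = v^{2}$
$V{\left(M \right)} = M^{2}$
$f{\left(-21,-4 \right)} \left(18 + V{\left(7 \right)}\right) = \left(-21\right)^{2} \left(18 + 7^{2}\right) = 441 \left(18 + 49\right) = 441 \cdot 67 = 29547$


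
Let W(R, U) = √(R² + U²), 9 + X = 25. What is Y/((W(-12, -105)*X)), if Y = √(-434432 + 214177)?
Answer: 7*I*√5578295/59568 ≈ 0.27755*I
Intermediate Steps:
X = 16 (X = -9 + 25 = 16)
Y = 7*I*√4495 (Y = √(-220255) = 7*I*√4495 ≈ 469.31*I)
Y/((W(-12, -105)*X)) = (7*I*√4495)/((√((-12)² + (-105)²)*16)) = (7*I*√4495)/((√(144 + 11025)*16)) = (7*I*√4495)/((√11169*16)) = (7*I*√4495)/(((3*√1241)*16)) = (7*I*√4495)/((48*√1241)) = (7*I*√4495)*(√1241/59568) = 7*I*√5578295/59568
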